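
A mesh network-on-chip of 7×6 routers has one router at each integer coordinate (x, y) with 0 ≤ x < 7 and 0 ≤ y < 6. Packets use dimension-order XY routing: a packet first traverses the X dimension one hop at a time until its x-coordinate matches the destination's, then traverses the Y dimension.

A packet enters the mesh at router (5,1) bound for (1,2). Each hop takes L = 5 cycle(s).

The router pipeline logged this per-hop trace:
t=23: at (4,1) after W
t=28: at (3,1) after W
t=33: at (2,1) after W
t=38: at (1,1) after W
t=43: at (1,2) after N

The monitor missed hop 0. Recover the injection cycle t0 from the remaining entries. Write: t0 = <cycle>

t0 = 18

Hop 1 reached at cycle 23; hop k is at t0 + k·L.
So t0 = 23 − 1·5 = 18.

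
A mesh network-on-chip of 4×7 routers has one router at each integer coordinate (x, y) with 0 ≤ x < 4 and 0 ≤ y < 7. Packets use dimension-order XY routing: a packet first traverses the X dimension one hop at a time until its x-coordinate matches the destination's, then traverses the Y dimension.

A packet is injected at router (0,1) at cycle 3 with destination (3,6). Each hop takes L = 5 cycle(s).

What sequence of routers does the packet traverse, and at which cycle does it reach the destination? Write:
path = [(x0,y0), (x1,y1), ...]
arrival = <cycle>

[0] x=0 y=1 t=3
[1] x=1 y=1 t=8 →E
[2] x=2 y=1 t=13 →E
[3] x=3 y=1 t=18 →E
[4] x=3 y=2 t=23 →N
[5] x=3 y=3 t=28 →N
[6] x=3 y=4 t=33 →N
[7] x=3 y=5 t=38 →N
[8] x=3 y=6 t=43 →N

path = [(0,1), (1,1), (2,1), (3,1), (3,2), (3,3), (3,4), (3,5), (3,6)]
arrival = 43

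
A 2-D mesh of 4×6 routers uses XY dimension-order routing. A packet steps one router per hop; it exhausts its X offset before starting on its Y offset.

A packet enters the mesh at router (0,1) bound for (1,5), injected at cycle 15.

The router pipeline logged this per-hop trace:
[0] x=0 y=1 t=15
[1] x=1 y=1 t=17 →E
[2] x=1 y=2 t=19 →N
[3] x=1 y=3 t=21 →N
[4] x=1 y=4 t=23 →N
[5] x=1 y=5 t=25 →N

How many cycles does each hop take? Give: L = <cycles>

L = 2

From hop 0 (15) to hop 1 (17): +2 cycles.
Each hop adds L, hence L = 2.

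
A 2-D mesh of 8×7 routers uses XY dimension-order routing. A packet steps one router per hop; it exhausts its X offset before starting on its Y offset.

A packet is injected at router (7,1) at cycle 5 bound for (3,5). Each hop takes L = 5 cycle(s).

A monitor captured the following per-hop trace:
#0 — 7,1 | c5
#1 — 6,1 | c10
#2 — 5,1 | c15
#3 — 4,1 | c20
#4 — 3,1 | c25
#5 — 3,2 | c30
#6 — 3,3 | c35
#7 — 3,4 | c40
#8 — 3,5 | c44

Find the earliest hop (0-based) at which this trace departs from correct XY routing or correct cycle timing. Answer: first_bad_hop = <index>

first_bad_hop = 8

[1] (-1,+0) / 5c ⇒ ok
[2] (-1,+0) / 5c ⇒ ok
[3] (-1,+0) / 5c ⇒ ok
[4] (-1,+0) / 5c ⇒ ok
[5] (+0,+1) / 5c ⇒ ok
[6] (+0,+1) / 5c ⇒ ok
[7] (+0,+1) / 5c ⇒ ok
[8] (+0,+1) / 4c ⇒ BAD: Δcyc=4≠L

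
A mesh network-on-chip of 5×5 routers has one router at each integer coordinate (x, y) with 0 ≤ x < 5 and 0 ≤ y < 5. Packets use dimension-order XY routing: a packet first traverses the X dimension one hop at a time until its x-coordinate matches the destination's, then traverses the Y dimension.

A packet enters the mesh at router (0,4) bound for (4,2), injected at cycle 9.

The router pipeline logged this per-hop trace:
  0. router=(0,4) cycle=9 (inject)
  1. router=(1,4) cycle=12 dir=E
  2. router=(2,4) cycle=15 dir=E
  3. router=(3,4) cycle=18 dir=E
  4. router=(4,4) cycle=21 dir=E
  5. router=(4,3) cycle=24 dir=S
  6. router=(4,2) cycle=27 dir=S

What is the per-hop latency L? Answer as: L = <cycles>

From hop 0 (9) to hop 1 (12): +3 cycles.
Per-hop latency L = Δcyc = 3.

L = 3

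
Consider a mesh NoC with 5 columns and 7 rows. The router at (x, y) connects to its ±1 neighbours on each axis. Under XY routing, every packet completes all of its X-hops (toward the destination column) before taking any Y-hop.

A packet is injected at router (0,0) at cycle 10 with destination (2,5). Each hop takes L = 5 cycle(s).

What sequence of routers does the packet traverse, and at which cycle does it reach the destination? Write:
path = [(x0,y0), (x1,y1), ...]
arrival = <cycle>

path = [(0,0), (1,0), (2,0), (2,1), (2,2), (2,3), (2,4), (2,5)]
arrival = 45

[0] x=0 y=0 t=10
[1] x=1 y=0 t=15 →E
[2] x=2 y=0 t=20 →E
[3] x=2 y=1 t=25 →N
[4] x=2 y=2 t=30 →N
[5] x=2 y=3 t=35 →N
[6] x=2 y=4 t=40 →N
[7] x=2 y=5 t=45 →N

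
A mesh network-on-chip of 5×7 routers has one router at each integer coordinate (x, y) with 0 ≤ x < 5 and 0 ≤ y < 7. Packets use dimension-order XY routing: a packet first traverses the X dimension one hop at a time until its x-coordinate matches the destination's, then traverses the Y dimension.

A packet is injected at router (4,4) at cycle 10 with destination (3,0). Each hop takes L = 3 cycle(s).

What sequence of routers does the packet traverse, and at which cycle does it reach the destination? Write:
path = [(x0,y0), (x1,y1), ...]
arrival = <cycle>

  0. router=(4,4) cycle=10 (inject)
  1. router=(3,4) cycle=13 dir=W
  2. router=(3,3) cycle=16 dir=S
  3. router=(3,2) cycle=19 dir=S
  4. router=(3,1) cycle=22 dir=S
  5. router=(3,0) cycle=25 dir=S

path = [(4,4), (3,4), (3,3), (3,2), (3,1), (3,0)]
arrival = 25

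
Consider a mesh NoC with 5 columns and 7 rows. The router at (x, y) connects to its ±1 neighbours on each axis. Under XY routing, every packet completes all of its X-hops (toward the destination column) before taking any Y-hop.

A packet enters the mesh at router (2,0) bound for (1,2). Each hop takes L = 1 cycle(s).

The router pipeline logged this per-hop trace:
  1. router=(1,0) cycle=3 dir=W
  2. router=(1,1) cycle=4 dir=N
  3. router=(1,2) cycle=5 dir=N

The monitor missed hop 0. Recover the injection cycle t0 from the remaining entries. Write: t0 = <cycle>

t0 = 2

At hop 1 the cycle is 3; in general cyc_k = t0 + kL.
Therefore t0 = 3 − L = 2.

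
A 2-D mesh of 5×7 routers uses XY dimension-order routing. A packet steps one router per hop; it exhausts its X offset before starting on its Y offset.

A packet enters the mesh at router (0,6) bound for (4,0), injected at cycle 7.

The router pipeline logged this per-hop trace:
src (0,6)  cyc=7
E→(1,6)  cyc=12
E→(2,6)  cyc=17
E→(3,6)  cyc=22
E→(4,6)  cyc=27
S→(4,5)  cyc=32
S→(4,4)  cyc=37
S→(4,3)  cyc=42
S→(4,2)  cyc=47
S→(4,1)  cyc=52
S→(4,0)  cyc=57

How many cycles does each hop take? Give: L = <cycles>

From hop 0 (7) to hop 1 (12): +5 cycles.
Each hop adds L, hence L = 5.

L = 5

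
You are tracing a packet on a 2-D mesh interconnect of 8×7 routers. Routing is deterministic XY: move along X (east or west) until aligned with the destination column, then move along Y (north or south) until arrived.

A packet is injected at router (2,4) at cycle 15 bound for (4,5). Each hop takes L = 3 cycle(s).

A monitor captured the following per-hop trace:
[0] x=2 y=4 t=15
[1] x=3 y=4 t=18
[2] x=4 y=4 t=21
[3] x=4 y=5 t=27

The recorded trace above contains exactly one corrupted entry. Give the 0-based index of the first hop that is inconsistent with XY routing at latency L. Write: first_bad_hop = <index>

first_bad_hop = 3

hop 1: step (+1,+0), +3 cyc — ok
hop 2: step (+1,+0), +3 cyc — ok
hop 3: step (+0,+1), +6 cyc — BAD: Δcyc=6≠L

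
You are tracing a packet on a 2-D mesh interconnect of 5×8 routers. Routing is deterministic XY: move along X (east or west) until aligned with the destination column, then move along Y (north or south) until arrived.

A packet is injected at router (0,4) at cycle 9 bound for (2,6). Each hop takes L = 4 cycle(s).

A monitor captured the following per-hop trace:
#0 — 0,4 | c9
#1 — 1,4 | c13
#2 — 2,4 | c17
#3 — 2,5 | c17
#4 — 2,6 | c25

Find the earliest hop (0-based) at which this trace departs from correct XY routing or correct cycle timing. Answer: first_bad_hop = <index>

hop 1: step (+1,+0), +4 cyc — ok
hop 2: step (+1,+0), +4 cyc — ok
hop 3: step (+0,+1), +0 cyc — BAD: Δcyc=0≠L

first_bad_hop = 3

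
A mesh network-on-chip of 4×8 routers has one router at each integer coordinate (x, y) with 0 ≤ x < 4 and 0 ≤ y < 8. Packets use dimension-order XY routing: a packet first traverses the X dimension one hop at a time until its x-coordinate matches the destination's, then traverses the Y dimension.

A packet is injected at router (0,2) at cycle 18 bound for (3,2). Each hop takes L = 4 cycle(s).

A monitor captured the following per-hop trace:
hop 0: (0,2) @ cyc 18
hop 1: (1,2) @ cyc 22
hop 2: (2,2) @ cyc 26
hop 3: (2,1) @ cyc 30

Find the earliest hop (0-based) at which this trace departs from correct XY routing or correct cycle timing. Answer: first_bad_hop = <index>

first_bad_hop = 3

hop 1: step (+1,+0), +4 cyc — ok
hop 2: step (+1,+0), +4 cyc — ok
hop 3: step (+0,-1), +4 cyc — BAD: Y-move but x=2≠3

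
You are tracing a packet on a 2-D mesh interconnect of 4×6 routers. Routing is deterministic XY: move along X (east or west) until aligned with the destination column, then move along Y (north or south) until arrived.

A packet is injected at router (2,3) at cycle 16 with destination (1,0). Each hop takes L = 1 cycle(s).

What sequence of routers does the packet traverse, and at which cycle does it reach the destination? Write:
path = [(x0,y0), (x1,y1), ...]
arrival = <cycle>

src (2,3)  cyc=16
W→(1,3)  cyc=17
S→(1,2)  cyc=18
S→(1,1)  cyc=19
S→(1,0)  cyc=20

path = [(2,3), (1,3), (1,2), (1,1), (1,0)]
arrival = 20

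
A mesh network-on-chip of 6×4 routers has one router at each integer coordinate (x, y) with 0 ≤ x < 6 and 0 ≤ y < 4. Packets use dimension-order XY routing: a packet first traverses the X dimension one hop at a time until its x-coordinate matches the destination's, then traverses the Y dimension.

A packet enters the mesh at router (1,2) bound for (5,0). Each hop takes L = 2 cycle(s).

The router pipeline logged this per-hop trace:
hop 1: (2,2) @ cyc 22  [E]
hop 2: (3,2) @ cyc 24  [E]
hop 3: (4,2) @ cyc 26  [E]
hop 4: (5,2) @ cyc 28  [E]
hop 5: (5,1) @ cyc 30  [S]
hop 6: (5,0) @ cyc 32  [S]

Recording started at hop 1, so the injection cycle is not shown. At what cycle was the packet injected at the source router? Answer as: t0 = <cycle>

t0 = 20

The first recorded entry is hop 1 at cycle 22.
Subtract one hop: t0 = 22 − 2 = 20.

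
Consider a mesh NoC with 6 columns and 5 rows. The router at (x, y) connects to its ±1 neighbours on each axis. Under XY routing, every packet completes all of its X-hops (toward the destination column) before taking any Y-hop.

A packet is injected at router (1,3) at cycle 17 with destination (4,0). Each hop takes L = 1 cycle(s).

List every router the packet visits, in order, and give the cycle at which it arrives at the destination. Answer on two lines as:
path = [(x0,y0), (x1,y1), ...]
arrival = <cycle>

src (1,3)  cyc=17
E→(2,3)  cyc=18
E→(3,3)  cyc=19
E→(4,3)  cyc=20
S→(4,2)  cyc=21
S→(4,1)  cyc=22
S→(4,0)  cyc=23

path = [(1,3), (2,3), (3,3), (4,3), (4,2), (4,1), (4,0)]
arrival = 23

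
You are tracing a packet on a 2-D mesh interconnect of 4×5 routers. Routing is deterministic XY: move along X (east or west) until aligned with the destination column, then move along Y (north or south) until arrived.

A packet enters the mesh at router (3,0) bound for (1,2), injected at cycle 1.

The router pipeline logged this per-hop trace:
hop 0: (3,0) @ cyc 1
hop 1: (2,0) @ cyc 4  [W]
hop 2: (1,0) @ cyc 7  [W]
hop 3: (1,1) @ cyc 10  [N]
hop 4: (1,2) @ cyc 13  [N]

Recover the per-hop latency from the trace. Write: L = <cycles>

cyc[1] − cyc[0] = 4 − 1 = 3.
Per-hop latency L = Δcyc = 3.

L = 3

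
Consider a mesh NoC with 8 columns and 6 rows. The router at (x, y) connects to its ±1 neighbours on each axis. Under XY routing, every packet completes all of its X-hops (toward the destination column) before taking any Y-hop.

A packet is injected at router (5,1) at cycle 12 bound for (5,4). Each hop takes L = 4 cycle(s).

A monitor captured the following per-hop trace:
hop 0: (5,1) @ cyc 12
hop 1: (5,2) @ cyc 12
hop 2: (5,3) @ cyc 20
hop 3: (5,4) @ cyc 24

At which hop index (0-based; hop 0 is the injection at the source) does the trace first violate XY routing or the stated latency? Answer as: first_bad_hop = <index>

first_bad_hop = 1

check 1→ d=(0,1) cyc+0: BAD: Δcyc=0≠L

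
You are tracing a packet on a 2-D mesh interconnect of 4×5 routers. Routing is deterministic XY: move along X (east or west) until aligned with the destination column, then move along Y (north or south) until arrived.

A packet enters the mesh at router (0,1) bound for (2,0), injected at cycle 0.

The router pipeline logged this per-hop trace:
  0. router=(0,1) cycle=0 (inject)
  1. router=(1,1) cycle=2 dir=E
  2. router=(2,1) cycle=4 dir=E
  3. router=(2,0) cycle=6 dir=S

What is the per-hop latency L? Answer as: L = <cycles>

L = 2

Between hops 0 and 1 the cycle counter advances 2 − 0 = 2.
One hop costs L cycles, so L = 2.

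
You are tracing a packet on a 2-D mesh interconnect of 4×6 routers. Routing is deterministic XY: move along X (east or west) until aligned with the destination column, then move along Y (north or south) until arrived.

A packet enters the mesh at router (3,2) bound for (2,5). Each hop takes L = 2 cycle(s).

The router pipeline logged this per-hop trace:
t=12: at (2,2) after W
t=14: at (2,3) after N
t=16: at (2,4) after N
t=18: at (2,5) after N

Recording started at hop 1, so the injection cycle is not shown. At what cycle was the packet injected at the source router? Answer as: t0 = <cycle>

t0 = 10

The first recorded entry is hop 1 at cycle 12.
t0 = cyc[1] − L = 12 − 2 = 10.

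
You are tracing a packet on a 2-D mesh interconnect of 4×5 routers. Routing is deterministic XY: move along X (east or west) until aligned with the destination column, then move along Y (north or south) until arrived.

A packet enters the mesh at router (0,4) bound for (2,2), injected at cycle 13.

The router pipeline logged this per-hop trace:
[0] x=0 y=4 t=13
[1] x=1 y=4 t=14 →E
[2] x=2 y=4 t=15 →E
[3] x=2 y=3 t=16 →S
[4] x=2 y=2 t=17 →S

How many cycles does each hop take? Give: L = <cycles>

From hop 0 (13) to hop 1 (14): +1 cycles.
Per-hop latency L = Δcyc = 1.

L = 1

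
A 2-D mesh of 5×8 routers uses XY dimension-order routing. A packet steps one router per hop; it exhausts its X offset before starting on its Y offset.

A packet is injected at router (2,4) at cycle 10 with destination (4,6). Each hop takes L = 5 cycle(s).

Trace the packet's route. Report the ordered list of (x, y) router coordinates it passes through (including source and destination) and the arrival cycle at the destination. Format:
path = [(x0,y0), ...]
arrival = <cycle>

path = [(2,4), (3,4), (4,4), (4,5), (4,6)]
arrival = 30

#0 — 2,4 | c10
#1 — 3,4 | c15 | E
#2 — 4,4 | c20 | E
#3 — 4,5 | c25 | N
#4 — 4,6 | c30 | N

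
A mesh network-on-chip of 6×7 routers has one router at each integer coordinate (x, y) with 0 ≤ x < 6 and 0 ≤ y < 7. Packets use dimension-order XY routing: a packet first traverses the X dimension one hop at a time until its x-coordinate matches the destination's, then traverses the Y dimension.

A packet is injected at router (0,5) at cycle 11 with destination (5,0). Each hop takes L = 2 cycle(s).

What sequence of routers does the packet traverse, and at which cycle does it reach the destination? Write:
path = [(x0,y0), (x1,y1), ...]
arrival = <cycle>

t=11: at (0,5)
t=13: at (1,5) after E
t=15: at (2,5) after E
t=17: at (3,5) after E
t=19: at (4,5) after E
t=21: at (5,5) after E
t=23: at (5,4) after S
t=25: at (5,3) after S
t=27: at (5,2) after S
t=29: at (5,1) after S
t=31: at (5,0) after S

path = [(0,5), (1,5), (2,5), (3,5), (4,5), (5,5), (5,4), (5,3), (5,2), (5,1), (5,0)]
arrival = 31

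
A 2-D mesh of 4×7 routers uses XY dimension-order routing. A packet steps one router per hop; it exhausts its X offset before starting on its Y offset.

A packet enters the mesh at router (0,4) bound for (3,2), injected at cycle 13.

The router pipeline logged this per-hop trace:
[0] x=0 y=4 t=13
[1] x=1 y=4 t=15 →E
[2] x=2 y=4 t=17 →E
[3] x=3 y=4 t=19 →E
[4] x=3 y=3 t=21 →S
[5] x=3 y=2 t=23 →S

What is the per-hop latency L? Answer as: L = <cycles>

L = 2

From hop 0 (13) to hop 1 (15): +2 cycles.
Per-hop latency L = Δcyc = 2.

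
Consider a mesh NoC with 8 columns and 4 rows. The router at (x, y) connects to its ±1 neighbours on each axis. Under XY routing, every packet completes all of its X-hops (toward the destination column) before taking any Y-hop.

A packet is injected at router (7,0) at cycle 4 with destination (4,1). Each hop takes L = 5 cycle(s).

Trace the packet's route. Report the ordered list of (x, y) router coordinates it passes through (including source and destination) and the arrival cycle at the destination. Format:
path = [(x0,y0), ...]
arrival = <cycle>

path = [(7,0), (6,0), (5,0), (4,0), (4,1)]
arrival = 24

src (7,0)  cyc=4
W→(6,0)  cyc=9
W→(5,0)  cyc=14
W→(4,0)  cyc=19
N→(4,1)  cyc=24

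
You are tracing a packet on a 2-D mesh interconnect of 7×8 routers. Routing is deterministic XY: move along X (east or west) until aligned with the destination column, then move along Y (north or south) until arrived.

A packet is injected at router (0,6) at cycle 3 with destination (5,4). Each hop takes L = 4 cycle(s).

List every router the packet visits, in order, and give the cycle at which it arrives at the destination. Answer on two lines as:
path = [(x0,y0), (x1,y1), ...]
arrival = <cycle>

path = [(0,6), (1,6), (2,6), (3,6), (4,6), (5,6), (5,5), (5,4)]
arrival = 31

src (0,6)  cyc=3
E→(1,6)  cyc=7
E→(2,6)  cyc=11
E→(3,6)  cyc=15
E→(4,6)  cyc=19
E→(5,6)  cyc=23
S→(5,5)  cyc=27
S→(5,4)  cyc=31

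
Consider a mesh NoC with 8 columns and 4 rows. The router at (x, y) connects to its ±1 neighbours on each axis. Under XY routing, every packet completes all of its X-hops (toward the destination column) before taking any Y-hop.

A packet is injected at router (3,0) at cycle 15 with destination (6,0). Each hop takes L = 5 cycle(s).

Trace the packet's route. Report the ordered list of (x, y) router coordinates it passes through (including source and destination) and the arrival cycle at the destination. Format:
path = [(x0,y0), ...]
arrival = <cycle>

path = [(3,0), (4,0), (5,0), (6,0)]
arrival = 30

  0. router=(3,0) cycle=15 (inject)
  1. router=(4,0) cycle=20 dir=E
  2. router=(5,0) cycle=25 dir=E
  3. router=(6,0) cycle=30 dir=E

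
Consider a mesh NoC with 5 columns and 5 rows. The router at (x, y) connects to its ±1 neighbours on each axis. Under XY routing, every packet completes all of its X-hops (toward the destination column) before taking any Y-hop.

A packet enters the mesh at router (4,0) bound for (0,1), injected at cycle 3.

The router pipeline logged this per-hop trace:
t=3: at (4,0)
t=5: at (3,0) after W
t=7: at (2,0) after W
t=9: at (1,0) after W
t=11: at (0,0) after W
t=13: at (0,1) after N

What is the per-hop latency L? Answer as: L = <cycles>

Between hops 0 and 1 the cycle counter advances 5 − 3 = 2.
Each hop adds L, hence L = 2.

L = 2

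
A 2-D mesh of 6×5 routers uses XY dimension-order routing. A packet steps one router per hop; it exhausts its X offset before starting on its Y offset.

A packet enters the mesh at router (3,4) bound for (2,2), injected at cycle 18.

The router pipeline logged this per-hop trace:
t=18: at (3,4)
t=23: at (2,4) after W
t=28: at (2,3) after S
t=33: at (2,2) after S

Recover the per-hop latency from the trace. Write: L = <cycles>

From hop 0 (18) to hop 1 (23): +5 cycles.
Per-hop latency L = Δcyc = 5.

L = 5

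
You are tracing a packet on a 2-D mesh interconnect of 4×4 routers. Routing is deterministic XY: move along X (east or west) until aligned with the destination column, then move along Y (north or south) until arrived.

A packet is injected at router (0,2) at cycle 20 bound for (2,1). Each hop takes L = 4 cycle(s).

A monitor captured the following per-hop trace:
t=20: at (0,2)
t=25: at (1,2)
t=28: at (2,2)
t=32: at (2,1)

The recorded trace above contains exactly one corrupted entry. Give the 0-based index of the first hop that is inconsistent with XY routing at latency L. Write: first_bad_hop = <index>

first_bad_hop = 1

check 1→ d=(1,0) cyc+5: BAD: Δcyc=5≠L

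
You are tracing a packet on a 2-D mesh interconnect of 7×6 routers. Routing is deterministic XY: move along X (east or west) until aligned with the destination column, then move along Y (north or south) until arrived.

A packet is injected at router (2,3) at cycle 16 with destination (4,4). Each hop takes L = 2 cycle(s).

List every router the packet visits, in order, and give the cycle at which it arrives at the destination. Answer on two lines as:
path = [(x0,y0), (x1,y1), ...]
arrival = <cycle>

path = [(2,3), (3,3), (4,3), (4,4)]
arrival = 22

src (2,3)  cyc=16
E→(3,3)  cyc=18
E→(4,3)  cyc=20
N→(4,4)  cyc=22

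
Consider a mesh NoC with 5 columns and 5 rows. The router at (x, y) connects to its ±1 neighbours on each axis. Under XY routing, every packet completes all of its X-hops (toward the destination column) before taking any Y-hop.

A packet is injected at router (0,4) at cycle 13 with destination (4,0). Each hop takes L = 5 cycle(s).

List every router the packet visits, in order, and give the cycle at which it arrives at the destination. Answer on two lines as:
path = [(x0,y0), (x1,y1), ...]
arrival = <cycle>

path = [(0,4), (1,4), (2,4), (3,4), (4,4), (4,3), (4,2), (4,1), (4,0)]
arrival = 53

  0. router=(0,4) cycle=13 (inject)
  1. router=(1,4) cycle=18 dir=E
  2. router=(2,4) cycle=23 dir=E
  3. router=(3,4) cycle=28 dir=E
  4. router=(4,4) cycle=33 dir=E
  5. router=(4,3) cycle=38 dir=S
  6. router=(4,2) cycle=43 dir=S
  7. router=(4,1) cycle=48 dir=S
  8. router=(4,0) cycle=53 dir=S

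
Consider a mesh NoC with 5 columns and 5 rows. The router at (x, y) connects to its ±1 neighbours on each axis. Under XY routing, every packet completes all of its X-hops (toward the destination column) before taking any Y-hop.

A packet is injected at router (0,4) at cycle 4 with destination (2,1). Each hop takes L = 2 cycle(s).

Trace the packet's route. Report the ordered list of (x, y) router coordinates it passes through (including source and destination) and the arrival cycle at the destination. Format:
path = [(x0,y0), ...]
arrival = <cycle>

path = [(0,4), (1,4), (2,4), (2,3), (2,2), (2,1)]
arrival = 14

t=4: at (0,4)
t=6: at (1,4) after E
t=8: at (2,4) after E
t=10: at (2,3) after S
t=12: at (2,2) after S
t=14: at (2,1) after S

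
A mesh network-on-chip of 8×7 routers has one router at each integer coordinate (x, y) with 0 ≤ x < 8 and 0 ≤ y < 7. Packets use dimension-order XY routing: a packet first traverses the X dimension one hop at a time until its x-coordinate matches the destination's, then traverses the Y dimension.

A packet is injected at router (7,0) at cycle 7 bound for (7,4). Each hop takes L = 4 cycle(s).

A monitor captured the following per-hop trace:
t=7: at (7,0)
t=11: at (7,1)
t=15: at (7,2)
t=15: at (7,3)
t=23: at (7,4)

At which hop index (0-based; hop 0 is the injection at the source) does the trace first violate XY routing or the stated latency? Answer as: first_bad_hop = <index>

[1] (+0,+1) / 4c ⇒ ok
[2] (+0,+1) / 4c ⇒ ok
[3] (+0,+1) / 0c ⇒ BAD: Δcyc=0≠L

first_bad_hop = 3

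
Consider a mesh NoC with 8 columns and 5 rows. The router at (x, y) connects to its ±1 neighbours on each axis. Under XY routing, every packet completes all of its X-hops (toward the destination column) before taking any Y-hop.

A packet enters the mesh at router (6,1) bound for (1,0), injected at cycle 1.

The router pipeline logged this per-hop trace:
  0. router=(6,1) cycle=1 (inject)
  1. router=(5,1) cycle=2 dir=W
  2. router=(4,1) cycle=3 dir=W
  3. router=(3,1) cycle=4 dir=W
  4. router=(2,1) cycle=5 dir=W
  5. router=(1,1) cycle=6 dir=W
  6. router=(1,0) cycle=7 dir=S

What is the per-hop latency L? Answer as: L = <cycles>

From hop 0 (1) to hop 1 (2): +1 cycles.
That increment is L by definition: L = 1.

L = 1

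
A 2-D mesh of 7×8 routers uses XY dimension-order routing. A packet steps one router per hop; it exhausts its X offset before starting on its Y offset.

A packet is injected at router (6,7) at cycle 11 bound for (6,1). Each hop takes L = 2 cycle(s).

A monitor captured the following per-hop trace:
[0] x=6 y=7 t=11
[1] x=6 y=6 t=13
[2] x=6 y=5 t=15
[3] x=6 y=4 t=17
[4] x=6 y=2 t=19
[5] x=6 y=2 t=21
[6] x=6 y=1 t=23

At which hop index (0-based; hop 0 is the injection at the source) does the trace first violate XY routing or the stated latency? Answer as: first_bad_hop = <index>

first_bad_hop = 4

check 1→ d=(0,-1) cyc+2: ok
check 2→ d=(0,-1) cyc+2: ok
check 3→ d=(0,-1) cyc+2: ok
check 4→ d=(0,-2) cyc+2: BAD: non-unit step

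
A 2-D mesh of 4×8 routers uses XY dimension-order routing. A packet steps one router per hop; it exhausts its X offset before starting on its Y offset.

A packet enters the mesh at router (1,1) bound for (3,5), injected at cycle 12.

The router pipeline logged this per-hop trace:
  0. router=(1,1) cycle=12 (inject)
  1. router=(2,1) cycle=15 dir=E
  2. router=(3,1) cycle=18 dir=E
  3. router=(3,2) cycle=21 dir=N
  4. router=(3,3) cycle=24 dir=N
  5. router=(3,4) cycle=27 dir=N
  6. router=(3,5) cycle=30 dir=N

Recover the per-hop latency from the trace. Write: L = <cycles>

From hop 0 (12) to hop 1 (15): +3 cycles.
One hop costs L cycles, so L = 3.

L = 3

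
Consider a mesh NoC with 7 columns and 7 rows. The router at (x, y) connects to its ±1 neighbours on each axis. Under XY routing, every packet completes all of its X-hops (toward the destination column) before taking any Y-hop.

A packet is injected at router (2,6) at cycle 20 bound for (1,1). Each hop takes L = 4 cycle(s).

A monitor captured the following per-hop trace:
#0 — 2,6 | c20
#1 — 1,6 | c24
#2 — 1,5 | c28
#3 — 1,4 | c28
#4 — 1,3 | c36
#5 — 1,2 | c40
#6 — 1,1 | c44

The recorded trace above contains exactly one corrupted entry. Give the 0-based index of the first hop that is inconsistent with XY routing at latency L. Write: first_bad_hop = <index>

[1] (-1,+0) / 4c ⇒ ok
[2] (+0,-1) / 4c ⇒ ok
[3] (+0,-1) / 0c ⇒ BAD: Δcyc=0≠L

first_bad_hop = 3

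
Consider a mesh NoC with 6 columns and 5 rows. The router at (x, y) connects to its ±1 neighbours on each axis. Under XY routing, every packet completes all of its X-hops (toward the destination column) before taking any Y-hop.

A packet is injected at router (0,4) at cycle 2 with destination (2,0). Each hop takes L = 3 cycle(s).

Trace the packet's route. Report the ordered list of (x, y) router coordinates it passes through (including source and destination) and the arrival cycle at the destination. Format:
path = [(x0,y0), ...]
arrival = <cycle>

src (0,4)  cyc=2
E→(1,4)  cyc=5
E→(2,4)  cyc=8
S→(2,3)  cyc=11
S→(2,2)  cyc=14
S→(2,1)  cyc=17
S→(2,0)  cyc=20

path = [(0,4), (1,4), (2,4), (2,3), (2,2), (2,1), (2,0)]
arrival = 20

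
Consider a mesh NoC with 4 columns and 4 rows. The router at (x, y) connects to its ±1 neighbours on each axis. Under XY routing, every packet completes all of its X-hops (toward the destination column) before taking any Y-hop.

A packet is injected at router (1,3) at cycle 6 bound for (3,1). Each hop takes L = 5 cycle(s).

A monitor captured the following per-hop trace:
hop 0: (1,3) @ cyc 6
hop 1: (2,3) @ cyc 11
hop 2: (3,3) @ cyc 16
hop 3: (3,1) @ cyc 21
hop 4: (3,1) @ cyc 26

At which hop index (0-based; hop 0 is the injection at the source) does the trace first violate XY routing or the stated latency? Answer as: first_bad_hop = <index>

first_bad_hop = 3

check 1→ d=(1,0) cyc+5: ok
check 2→ d=(1,0) cyc+5: ok
check 3→ d=(0,-2) cyc+5: BAD: non-unit step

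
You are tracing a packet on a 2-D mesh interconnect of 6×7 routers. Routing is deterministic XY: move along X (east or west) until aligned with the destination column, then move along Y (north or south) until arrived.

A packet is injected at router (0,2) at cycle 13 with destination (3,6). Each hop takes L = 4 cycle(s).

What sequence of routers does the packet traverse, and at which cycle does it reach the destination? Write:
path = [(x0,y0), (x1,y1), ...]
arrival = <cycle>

src (0,2)  cyc=13
E→(1,2)  cyc=17
E→(2,2)  cyc=21
E→(3,2)  cyc=25
N→(3,3)  cyc=29
N→(3,4)  cyc=33
N→(3,5)  cyc=37
N→(3,6)  cyc=41

path = [(0,2), (1,2), (2,2), (3,2), (3,3), (3,4), (3,5), (3,6)]
arrival = 41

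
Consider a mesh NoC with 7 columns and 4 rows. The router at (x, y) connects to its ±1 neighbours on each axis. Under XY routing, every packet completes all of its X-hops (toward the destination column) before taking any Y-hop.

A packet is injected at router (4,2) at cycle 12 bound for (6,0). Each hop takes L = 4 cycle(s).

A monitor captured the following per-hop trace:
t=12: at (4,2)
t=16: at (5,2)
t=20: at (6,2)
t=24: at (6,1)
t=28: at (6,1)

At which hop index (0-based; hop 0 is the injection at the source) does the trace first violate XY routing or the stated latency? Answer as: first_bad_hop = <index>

first_bad_hop = 4

[1] (+1,+0) / 4c ⇒ ok
[2] (+1,+0) / 4c ⇒ ok
[3] (+0,-1) / 4c ⇒ ok
[4] (+0,+0) / 4c ⇒ BAD: non-unit step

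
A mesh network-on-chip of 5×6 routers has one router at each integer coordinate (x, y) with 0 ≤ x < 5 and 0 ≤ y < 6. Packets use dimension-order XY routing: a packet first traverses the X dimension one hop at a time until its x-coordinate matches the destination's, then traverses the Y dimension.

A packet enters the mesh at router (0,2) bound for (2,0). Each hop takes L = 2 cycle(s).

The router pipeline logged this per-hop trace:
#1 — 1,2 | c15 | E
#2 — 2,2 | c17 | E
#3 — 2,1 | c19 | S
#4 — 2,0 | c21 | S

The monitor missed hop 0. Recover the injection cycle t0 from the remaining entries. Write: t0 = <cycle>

t0 = 13

The first recorded entry is hop 1 at cycle 15.
t0 = cyc[1] − L = 15 − 2 = 13.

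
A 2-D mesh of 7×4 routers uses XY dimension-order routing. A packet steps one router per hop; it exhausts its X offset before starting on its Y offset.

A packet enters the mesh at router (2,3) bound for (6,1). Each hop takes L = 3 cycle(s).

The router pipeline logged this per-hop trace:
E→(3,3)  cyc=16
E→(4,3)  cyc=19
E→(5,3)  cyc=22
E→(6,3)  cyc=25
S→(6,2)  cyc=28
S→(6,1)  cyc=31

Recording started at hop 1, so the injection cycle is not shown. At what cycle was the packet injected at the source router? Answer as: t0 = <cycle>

t0 = 13

The first recorded entry is hop 1 at cycle 16.
So t0 = 16 − 1·3 = 13.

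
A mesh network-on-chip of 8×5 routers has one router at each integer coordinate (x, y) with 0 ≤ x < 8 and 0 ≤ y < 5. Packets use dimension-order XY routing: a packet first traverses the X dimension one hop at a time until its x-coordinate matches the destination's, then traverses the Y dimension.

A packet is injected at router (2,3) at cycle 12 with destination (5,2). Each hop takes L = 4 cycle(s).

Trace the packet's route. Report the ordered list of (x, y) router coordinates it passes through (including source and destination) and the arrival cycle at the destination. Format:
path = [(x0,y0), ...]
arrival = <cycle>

path = [(2,3), (3,3), (4,3), (5,3), (5,2)]
arrival = 28

src (2,3)  cyc=12
E→(3,3)  cyc=16
E→(4,3)  cyc=20
E→(5,3)  cyc=24
S→(5,2)  cyc=28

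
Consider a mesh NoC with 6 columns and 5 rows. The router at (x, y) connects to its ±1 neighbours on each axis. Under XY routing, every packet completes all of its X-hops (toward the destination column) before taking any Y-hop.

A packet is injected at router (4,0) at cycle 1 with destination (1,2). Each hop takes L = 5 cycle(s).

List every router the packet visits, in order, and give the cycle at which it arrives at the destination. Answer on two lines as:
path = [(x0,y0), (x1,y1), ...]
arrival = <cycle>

path = [(4,0), (3,0), (2,0), (1,0), (1,1), (1,2)]
arrival = 26

#0 — 4,0 | c1
#1 — 3,0 | c6 | W
#2 — 2,0 | c11 | W
#3 — 1,0 | c16 | W
#4 — 1,1 | c21 | N
#5 — 1,2 | c26 | N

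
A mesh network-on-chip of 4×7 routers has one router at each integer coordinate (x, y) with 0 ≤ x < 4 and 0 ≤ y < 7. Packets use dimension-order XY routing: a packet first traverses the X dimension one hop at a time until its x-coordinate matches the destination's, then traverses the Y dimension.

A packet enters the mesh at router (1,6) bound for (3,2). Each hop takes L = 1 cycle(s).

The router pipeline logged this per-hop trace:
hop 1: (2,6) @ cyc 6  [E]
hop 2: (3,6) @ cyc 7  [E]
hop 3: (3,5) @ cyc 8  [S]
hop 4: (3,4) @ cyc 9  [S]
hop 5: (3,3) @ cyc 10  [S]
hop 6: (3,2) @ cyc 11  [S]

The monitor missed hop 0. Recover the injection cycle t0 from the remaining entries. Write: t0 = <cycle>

t0 = 5

The first recorded entry is hop 1 at cycle 6.
So t0 = 6 − 1·1 = 5.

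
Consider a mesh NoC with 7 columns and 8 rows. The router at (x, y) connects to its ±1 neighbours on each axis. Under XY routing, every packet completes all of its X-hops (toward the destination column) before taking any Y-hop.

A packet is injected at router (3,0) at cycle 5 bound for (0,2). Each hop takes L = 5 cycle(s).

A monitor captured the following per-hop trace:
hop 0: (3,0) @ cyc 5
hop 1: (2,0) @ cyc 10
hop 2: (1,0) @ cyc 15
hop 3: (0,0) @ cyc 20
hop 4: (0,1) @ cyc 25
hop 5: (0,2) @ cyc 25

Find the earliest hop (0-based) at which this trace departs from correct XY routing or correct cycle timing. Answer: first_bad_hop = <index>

hop 1: step (-1,+0), +5 cyc — ok
hop 2: step (-1,+0), +5 cyc — ok
hop 3: step (-1,+0), +5 cyc — ok
hop 4: step (+0,+1), +5 cyc — ok
hop 5: step (+0,+1), +0 cyc — BAD: Δcyc=0≠L

first_bad_hop = 5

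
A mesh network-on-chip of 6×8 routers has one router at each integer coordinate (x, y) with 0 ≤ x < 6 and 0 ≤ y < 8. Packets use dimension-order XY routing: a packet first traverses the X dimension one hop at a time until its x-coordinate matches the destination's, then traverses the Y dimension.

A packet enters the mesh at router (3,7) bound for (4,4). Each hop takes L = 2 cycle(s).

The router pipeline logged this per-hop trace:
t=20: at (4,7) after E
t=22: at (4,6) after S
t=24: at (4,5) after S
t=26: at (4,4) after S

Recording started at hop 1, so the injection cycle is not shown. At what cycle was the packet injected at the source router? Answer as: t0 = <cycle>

Hop 1 reached at cycle 20; hop k is at t0 + k·L.
Therefore t0 = 20 − L = 18.

t0 = 18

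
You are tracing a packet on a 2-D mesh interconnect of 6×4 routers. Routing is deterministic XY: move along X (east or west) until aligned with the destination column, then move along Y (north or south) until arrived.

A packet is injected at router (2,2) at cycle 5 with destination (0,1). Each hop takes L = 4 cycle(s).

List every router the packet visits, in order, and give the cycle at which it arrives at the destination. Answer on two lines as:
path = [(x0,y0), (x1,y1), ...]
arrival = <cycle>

t=5: at (2,2)
t=9: at (1,2) after W
t=13: at (0,2) after W
t=17: at (0,1) after S

path = [(2,2), (1,2), (0,2), (0,1)]
arrival = 17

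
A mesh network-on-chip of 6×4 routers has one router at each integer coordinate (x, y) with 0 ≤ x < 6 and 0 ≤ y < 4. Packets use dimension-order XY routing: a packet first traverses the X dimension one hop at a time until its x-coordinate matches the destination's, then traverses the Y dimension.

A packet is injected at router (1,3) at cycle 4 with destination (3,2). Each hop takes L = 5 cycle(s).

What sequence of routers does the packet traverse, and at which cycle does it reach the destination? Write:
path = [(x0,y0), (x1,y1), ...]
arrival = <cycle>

path = [(1,3), (2,3), (3,3), (3,2)]
arrival = 19

  0. router=(1,3) cycle=4 (inject)
  1. router=(2,3) cycle=9 dir=E
  2. router=(3,3) cycle=14 dir=E
  3. router=(3,2) cycle=19 dir=S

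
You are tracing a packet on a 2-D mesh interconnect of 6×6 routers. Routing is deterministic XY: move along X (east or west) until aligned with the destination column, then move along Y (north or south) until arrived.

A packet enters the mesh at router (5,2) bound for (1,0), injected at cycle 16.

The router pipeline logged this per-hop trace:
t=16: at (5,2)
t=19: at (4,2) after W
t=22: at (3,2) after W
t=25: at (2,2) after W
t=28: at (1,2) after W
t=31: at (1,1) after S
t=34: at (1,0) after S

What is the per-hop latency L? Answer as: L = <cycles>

L = 3

cyc[1] − cyc[0] = 19 − 16 = 3.
Each hop adds L, hence L = 3.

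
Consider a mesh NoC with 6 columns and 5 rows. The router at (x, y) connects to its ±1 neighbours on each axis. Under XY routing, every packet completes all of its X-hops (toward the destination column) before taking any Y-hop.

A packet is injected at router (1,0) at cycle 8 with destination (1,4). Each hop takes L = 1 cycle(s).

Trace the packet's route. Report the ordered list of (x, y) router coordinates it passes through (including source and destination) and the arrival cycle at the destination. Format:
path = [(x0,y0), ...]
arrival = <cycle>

[0] x=1 y=0 t=8
[1] x=1 y=1 t=9 →N
[2] x=1 y=2 t=10 →N
[3] x=1 y=3 t=11 →N
[4] x=1 y=4 t=12 →N

path = [(1,0), (1,1), (1,2), (1,3), (1,4)]
arrival = 12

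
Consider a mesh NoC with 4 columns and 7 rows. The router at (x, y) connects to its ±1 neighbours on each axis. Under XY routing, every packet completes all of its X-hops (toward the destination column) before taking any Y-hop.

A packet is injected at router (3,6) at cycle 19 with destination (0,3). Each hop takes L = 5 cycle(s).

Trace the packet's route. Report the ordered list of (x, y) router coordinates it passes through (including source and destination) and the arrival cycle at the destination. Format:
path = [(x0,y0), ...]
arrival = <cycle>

hop 0: (3,6) @ cyc 19
hop 1: (2,6) @ cyc 24  [W]
hop 2: (1,6) @ cyc 29  [W]
hop 3: (0,6) @ cyc 34  [W]
hop 4: (0,5) @ cyc 39  [S]
hop 5: (0,4) @ cyc 44  [S]
hop 6: (0,3) @ cyc 49  [S]

path = [(3,6), (2,6), (1,6), (0,6), (0,5), (0,4), (0,3)]
arrival = 49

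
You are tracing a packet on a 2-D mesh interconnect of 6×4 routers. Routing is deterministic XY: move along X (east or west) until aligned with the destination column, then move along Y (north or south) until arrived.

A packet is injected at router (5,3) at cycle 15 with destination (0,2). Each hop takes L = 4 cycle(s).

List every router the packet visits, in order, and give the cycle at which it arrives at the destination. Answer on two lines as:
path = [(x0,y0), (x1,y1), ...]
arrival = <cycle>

hop 0: (5,3) @ cyc 15
hop 1: (4,3) @ cyc 19  [W]
hop 2: (3,3) @ cyc 23  [W]
hop 3: (2,3) @ cyc 27  [W]
hop 4: (1,3) @ cyc 31  [W]
hop 5: (0,3) @ cyc 35  [W]
hop 6: (0,2) @ cyc 39  [S]

path = [(5,3), (4,3), (3,3), (2,3), (1,3), (0,3), (0,2)]
arrival = 39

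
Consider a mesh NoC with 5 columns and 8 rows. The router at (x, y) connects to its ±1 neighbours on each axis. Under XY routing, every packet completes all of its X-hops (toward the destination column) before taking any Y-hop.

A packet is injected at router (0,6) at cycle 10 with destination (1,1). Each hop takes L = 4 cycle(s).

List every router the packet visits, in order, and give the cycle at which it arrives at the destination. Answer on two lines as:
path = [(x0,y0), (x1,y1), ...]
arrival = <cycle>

hop 0: (0,6) @ cyc 10
hop 1: (1,6) @ cyc 14  [E]
hop 2: (1,5) @ cyc 18  [S]
hop 3: (1,4) @ cyc 22  [S]
hop 4: (1,3) @ cyc 26  [S]
hop 5: (1,2) @ cyc 30  [S]
hop 6: (1,1) @ cyc 34  [S]

path = [(0,6), (1,6), (1,5), (1,4), (1,3), (1,2), (1,1)]
arrival = 34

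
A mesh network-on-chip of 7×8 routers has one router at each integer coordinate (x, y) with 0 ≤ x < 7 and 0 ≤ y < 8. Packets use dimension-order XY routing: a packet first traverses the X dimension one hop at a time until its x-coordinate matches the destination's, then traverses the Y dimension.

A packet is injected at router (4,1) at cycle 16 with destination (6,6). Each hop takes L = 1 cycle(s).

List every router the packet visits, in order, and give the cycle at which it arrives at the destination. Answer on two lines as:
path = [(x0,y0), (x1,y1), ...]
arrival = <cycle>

[0] x=4 y=1 t=16
[1] x=5 y=1 t=17 →E
[2] x=6 y=1 t=18 →E
[3] x=6 y=2 t=19 →N
[4] x=6 y=3 t=20 →N
[5] x=6 y=4 t=21 →N
[6] x=6 y=5 t=22 →N
[7] x=6 y=6 t=23 →N

path = [(4,1), (5,1), (6,1), (6,2), (6,3), (6,4), (6,5), (6,6)]
arrival = 23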